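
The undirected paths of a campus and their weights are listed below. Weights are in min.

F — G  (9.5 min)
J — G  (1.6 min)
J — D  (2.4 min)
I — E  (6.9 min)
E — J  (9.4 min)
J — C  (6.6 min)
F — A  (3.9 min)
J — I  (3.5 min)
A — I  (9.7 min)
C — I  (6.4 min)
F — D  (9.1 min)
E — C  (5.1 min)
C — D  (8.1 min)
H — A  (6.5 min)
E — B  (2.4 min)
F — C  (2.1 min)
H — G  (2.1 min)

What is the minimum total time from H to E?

Running Dijkstra from H:
H: 0
G: 2.1  (via H)
J: 3.7  (via G)
D: 6.1  (via J)
A: 6.5  (via H)
I: 7.2  (via J)
C: 10.3  (via J)
F: 10.4  (via A)
E: 13.1  (via J)
Shortest route: H–G–J–E = 13.1 min.

13.1 min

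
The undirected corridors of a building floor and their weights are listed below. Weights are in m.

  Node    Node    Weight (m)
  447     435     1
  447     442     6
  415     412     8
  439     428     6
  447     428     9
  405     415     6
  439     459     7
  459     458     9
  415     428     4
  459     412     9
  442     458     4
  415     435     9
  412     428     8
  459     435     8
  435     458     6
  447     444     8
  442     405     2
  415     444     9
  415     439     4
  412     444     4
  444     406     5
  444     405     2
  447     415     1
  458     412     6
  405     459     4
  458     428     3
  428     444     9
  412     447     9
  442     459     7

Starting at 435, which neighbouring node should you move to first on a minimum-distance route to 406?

447

Candidate routes:
435 → 447 → 415 → 444 → 406: 1+1+9+5 = 16
435 → 447 → 442 → 405 → 444 → 406: 1+6+2+2+5 = 16
435 → 447 → 415 → 405 → 444 → 406: 1+1+6+2+5 = 15
435 → 447 → 444 → 406: 1+8+5 = 14
The minimum is 14 m via 435 → 447 → 444 → 406.
So from 435 the first move is to 447.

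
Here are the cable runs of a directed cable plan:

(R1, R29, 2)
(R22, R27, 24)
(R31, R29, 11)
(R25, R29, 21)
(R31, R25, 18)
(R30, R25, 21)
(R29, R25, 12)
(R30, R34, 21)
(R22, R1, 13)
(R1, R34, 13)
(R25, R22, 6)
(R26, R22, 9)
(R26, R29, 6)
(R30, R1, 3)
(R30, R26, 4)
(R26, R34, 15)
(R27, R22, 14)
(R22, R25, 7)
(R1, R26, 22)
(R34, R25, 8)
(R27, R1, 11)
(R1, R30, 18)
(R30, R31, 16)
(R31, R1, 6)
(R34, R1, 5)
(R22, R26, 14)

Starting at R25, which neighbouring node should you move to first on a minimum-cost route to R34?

R22

Enumerating some paths:
R25 → R22 → R1 → R34: 6+13+13 = 32
R25 → R22 → R26 → R34: 6+14+15 = 35
R25 → R22 → R27 → R1 → R34: 6+24+11+13 = 54
Cheapest is R25 → R22 → R1 → R34 at 32.
So from R25 the first move is to R22.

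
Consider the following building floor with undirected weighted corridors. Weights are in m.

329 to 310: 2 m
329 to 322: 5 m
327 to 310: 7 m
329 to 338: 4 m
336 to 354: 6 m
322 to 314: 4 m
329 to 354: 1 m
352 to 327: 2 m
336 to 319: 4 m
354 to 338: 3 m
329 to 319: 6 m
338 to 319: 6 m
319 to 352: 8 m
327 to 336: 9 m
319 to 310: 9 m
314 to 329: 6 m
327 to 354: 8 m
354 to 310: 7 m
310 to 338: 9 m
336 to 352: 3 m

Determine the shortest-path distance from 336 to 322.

12 m

Compare a few routes:
336–354–329–314–322: 6+1+6+4 = 17
336–319–329–322: 4+6+5 = 15
336–354–338–329–322: 6+3+4+5 = 18
336–354–329–322: 6+1+5 = 12
Cheapest is 336–354–329–322 at 12 m.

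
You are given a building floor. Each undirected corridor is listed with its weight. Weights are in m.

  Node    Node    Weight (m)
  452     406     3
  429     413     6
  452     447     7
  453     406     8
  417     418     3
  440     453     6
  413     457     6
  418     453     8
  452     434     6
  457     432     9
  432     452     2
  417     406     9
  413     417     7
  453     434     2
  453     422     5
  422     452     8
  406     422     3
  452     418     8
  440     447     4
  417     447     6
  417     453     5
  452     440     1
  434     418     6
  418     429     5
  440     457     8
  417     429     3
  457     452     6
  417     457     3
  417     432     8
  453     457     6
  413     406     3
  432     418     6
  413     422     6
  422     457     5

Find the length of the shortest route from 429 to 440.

13 m

Settle nodes by increasing distance from 429:
429: 0
417: 3  (via 429)
418: 5  (via 429)
457: 6  (via 417)
413: 6  (via 429)
453: 8  (via 417)
447: 9  (via 417)
406: 9  (via 413)
434: 10  (via 453)
432: 11  (via 417)
422: 11  (via 457)
452: 12  (via 457)
440: 13  (via 447)
Shortest route: 429–417–447–440 = 13 m.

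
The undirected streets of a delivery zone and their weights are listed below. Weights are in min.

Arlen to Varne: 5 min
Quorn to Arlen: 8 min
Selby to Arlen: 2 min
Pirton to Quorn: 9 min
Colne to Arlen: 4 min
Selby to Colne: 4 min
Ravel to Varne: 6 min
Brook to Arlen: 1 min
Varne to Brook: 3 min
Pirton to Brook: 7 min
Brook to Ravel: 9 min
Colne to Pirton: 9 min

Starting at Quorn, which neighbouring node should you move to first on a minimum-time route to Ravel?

Arlen

Enumerating some paths:
Quorn–Arlen–Varne–Ravel: 8+5+6 = 19
Quorn–Pirton–Brook–Varne–Ravel: 9+7+3+6 = 25
Quorn–Pirton–Brook–Ravel: 9+7+9 = 25
Quorn–Arlen–Brook–Ravel: 8+1+9 = 18
Cheapest is Quorn–Arlen–Brook–Ravel at 18 min.
So from Quorn the first move is to Arlen.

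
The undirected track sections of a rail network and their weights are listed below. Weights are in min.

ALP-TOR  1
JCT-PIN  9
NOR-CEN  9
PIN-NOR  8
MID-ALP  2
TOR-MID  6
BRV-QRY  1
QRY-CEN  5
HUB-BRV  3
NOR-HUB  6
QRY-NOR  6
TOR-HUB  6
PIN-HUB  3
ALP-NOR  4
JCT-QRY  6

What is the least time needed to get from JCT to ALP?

Candidate routes:
JCT → QRY → NOR → ALP: 6+6+4 = 16
JCT → QRY → BRV → HUB → TOR → ALP: 6+1+3+6+1 = 17
JCT → QRY → BRV → HUB → NOR → ALP: 6+1+3+6+4 = 20
JCT → PIN → HUB → TOR → ALP: 9+3+6+1 = 19
The minimum is 16 min via JCT → QRY → NOR → ALP.

16 min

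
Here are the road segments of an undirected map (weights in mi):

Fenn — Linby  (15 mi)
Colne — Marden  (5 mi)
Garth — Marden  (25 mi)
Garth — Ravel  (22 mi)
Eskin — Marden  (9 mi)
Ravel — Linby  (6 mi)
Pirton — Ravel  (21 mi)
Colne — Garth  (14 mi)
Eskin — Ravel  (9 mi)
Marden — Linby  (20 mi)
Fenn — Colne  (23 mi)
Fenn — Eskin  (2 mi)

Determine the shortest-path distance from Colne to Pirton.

44 mi

Shortest distances from Colne:
Colne: 0
Marden: 5  (via Colne)
Eskin: 14  (via Marden)
Garth: 14  (via Colne)
Fenn: 16  (via Eskin)
Ravel: 23  (via Eskin)
Linby: 25  (via Marden)
Pirton: 44  (via Ravel)
Shortest route: Colne → Marden → Eskin → Ravel → Pirton = 44 mi.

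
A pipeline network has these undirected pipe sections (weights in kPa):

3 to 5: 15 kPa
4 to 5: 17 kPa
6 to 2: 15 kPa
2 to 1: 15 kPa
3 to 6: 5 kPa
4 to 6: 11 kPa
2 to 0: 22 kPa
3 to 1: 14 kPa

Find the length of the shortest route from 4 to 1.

Settle nodes by increasing distance from 4:
4: 0
6: 11  (via 4)
3: 16  (via 6)
5: 17  (via 4)
2: 26  (via 6)
1: 30  (via 3)
Shortest route: 4–6–3–1 = 30 kPa.

30 kPa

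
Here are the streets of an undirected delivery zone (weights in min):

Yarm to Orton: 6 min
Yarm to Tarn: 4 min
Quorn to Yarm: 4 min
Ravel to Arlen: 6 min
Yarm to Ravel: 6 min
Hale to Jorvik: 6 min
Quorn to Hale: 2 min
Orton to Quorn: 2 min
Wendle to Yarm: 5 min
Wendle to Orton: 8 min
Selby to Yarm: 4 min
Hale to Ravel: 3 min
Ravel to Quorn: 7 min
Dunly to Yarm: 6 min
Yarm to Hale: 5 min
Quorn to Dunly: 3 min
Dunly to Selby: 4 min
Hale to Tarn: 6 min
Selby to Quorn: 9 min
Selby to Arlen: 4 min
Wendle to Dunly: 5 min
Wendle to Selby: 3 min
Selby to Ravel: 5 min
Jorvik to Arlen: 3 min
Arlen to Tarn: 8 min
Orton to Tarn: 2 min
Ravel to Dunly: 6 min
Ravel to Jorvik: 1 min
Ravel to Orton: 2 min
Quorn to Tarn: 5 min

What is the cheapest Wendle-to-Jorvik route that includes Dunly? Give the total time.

Shortest Wendle→Dunly: Wendle–Dunly = 5
Shortest Dunly→Jorvik: Dunly–Ravel–Jorvik = 7
Total via Dunly: 5 + 7 = 12 min.

12 min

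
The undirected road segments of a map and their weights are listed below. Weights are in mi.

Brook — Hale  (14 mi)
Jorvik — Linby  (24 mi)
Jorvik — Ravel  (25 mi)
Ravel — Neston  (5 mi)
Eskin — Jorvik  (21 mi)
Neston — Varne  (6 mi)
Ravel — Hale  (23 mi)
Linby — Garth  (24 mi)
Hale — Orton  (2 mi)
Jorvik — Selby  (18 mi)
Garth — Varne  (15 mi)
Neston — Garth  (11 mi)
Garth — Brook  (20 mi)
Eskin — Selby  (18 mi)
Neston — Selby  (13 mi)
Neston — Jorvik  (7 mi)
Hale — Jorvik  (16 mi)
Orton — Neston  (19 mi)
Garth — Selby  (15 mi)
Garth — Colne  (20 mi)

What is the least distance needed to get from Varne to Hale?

Enumerating some paths:
Varne → Neston → Jorvik → Hale: 6+7+16 = 29
Varne → Neston → Orton → Hale: 6+19+2 = 27
The minimum is 27 mi via Varne → Neston → Orton → Hale.

27 mi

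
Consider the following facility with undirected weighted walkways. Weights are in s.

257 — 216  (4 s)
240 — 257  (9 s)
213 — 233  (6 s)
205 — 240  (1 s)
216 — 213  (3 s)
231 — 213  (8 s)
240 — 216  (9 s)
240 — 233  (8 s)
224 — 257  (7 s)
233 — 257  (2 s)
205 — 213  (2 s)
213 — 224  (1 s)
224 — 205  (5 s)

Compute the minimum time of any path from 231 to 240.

Enumerating some paths:
231 → 213 → 216 → 240: 8+3+9 = 20
231 → 213 → 205 → 240: 8+2+1 = 11
231 → 213 → 233 → 240: 8+6+8 = 22
231 → 213 → 224 → 205 → 240: 8+1+5+1 = 15
The minimum is 11 s via 231 → 213 → 205 → 240.

11 s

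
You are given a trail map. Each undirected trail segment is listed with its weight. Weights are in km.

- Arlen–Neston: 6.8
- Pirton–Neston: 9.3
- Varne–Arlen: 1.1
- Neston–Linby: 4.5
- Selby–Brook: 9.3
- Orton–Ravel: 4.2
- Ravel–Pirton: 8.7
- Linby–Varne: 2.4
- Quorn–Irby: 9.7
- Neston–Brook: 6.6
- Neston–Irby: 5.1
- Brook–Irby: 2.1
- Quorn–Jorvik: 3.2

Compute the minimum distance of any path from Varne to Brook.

13.5 km

Enumerating some paths:
Varne → Arlen → Neston → Brook: 1.1+6.8+6.6 = 14.5
Varne → Linby → Neston → Irby → Brook: 2.4+4.5+5.1+2.1 = 14.1
Varne → Linby → Neston → Brook: 2.4+4.5+6.6 = 13.5
Varne → Arlen → Neston → Irby → Brook: 1.1+6.8+5.1+2.1 = 15.1
The minimum is 13.5 km via Varne → Linby → Neston → Brook.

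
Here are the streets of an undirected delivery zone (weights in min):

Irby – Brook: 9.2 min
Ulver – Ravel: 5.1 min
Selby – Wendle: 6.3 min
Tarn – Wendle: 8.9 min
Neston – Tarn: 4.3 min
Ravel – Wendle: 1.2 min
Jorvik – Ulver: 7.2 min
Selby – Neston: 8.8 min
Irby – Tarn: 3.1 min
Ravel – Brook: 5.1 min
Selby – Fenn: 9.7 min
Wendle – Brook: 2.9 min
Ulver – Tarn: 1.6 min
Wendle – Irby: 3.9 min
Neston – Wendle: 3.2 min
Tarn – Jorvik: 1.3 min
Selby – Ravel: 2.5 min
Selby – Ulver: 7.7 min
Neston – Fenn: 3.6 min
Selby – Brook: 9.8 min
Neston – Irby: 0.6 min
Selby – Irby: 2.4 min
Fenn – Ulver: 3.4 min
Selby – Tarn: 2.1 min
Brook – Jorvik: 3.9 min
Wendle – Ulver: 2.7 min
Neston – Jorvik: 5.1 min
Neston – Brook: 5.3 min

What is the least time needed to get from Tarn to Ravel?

Compare a few routes:
Tarn–Ulver–Wendle–Ravel: 1.6+2.7+1.2 = 5.5
Tarn–Ulver–Ravel: 1.6+5.1 = 6.7
Tarn–Selby–Ravel: 2.1+2.5 = 4.6
The minimum is 4.6 min via Tarn–Selby–Ravel.

4.6 min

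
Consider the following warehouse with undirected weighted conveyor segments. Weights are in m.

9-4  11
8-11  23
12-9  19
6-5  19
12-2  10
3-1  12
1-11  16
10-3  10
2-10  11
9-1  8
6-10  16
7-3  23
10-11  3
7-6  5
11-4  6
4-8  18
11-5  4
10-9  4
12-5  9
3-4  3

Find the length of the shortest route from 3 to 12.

22 m

Enumerating some paths:
3 → 10 → 11 → 5 → 12: 10+3+4+9 = 26
3 → 10 → 2 → 12: 10+11+10 = 31
3 → 4 → 11 → 5 → 12: 3+6+4+9 = 22
Cheapest is 3 → 4 → 11 → 5 → 12 at 22 m.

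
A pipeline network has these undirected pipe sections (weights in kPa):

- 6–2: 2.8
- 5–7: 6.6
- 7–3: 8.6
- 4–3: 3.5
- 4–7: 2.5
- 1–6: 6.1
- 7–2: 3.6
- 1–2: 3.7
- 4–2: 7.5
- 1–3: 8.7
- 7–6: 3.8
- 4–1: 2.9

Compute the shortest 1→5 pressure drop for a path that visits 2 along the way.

13.9 kPa

Best 1 to 2: 1–2 costing 3.7
Best 2 to 5: 2–7–5 costing 10.2
Total via 2: 3.7 + 10.2 = 13.9 kPa.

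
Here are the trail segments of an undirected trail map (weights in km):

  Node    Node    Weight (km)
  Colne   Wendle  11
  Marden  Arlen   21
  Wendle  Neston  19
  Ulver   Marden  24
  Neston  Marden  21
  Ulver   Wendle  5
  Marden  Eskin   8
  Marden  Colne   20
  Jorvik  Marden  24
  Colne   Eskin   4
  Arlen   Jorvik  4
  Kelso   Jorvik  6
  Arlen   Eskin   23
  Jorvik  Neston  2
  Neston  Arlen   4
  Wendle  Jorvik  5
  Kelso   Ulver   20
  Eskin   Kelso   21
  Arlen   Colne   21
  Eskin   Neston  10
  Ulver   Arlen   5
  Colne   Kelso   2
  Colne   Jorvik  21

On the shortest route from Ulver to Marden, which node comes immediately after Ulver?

Marden

Compare a few routes:
Ulver → Arlen → Marden: 5+21 = 26
Ulver → Marden: 24 = 24
The minimum is 24 km via Ulver → Marden.
So from Ulver the first move is to Marden.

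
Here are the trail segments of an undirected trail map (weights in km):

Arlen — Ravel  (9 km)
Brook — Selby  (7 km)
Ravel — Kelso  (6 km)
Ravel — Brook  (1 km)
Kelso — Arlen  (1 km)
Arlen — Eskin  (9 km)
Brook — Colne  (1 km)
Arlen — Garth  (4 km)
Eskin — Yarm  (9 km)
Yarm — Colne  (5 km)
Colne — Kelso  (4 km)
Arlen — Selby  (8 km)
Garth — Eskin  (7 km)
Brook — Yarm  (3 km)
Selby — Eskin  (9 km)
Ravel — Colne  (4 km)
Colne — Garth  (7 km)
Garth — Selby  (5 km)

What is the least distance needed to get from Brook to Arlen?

6 km

Shortest distances from Brook:
Brook: 0
Ravel: 1  (via Brook)
Colne: 1  (via Brook)
Yarm: 3  (via Brook)
Kelso: 5  (via Colne)
Arlen: 6  (via Kelso)
Shortest route: Brook → Colne → Kelso → Arlen = 6 km.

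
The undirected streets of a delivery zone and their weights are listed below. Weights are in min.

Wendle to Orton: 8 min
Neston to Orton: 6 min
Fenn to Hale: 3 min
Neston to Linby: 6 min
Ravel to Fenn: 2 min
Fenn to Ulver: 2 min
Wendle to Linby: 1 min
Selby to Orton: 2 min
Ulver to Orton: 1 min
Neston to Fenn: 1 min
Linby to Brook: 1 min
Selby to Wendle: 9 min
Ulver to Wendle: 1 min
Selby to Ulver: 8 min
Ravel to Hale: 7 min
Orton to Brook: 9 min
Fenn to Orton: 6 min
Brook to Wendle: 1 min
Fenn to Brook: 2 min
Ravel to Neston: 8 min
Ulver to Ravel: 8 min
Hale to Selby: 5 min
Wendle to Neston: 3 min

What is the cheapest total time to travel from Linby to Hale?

6 min

Compare a few routes:
Linby → Wendle → Ulver → Fenn → Hale: 1+1+2+3 = 7
Linby → Brook → Wendle → Ulver → Fenn → Hale: 1+1+1+2+3 = 8
Linby → Wendle → Brook → Fenn → Hale: 1+1+2+3 = 7
Linby → Brook → Fenn → Hale: 1+2+3 = 6
The minimum is 6 min via Linby → Brook → Fenn → Hale.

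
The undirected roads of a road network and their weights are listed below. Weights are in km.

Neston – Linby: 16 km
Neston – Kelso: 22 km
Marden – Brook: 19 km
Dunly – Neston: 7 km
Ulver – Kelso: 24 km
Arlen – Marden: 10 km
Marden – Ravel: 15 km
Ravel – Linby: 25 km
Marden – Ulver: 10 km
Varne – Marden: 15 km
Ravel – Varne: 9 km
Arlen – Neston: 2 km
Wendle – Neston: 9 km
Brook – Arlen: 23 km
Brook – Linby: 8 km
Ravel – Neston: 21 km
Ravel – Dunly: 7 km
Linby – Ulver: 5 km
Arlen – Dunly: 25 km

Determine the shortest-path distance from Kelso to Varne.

45 km

Enumerating some paths:
Kelso - Neston - Dunly - Ravel - Varne: 22+7+7+9 = 45
Kelso - Ulver - Marden - Varne: 24+10+15 = 49
Cheapest is Kelso - Neston - Dunly - Ravel - Varne at 45 km.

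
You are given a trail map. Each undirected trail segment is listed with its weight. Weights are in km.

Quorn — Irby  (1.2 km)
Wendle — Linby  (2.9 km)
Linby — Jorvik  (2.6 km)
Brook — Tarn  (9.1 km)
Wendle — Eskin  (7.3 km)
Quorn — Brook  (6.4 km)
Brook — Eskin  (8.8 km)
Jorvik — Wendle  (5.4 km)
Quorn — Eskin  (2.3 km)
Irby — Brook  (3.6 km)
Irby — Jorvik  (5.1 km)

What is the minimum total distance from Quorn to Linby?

8.9 km

Candidate routes:
Quorn - Irby - Jorvik - Linby: 1.2+5.1+2.6 = 8.9
Quorn - Irby - Jorvik - Wendle - Linby: 1.2+5.1+5.4+2.9 = 14.6
Quorn - Eskin - Wendle - Linby: 2.3+7.3+2.9 = 12.5
Quorn - Eskin - Wendle - Jorvik - Linby: 2.3+7.3+5.4+2.6 = 17.6
The minimum is 8.9 km via Quorn - Irby - Jorvik - Linby.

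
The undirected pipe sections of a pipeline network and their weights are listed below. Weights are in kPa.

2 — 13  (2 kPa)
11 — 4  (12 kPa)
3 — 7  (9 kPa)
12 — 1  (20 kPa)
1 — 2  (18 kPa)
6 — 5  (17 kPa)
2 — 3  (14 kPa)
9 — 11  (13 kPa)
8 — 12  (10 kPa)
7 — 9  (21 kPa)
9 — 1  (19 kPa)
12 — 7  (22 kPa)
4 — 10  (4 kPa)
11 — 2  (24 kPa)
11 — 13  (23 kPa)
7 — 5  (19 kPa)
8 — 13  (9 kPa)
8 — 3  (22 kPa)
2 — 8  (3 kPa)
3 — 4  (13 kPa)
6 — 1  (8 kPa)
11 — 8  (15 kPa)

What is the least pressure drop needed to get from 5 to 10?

Shortest distances from 5:
5: 0
6: 17  (via 5)
7: 19  (via 5)
1: 25  (via 6)
3: 28  (via 7)
9: 40  (via 7)
4: 41  (via 3)
12: 41  (via 7)
2: 42  (via 3)
13: 44  (via 2)
8: 45  (via 2)
10: 45  (via 4)
Shortest route: 5 → 7 → 3 → 4 → 10 = 45 kPa.

45 kPa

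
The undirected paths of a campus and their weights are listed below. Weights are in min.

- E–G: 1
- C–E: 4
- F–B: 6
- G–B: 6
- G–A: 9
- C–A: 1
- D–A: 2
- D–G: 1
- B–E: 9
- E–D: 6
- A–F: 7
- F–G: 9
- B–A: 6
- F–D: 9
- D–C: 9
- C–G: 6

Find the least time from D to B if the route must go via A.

8 min

Best D to A: D → A costing 2
Best A to B: A → B costing 6
Total via A: 2 + 6 = 8 min.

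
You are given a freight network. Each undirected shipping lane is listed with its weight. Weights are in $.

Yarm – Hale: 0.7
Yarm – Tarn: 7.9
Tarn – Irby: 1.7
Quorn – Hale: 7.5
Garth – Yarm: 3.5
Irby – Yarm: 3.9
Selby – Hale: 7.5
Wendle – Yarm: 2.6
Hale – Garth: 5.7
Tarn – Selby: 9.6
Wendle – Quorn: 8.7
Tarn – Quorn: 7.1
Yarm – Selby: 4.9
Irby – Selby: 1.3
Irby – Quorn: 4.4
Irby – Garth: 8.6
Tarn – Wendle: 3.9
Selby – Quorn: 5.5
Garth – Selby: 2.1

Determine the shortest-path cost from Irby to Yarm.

Running Dijkstra from Irby:
Irby: 0
Selby: 1.3  (via Irby)
Tarn: 1.7  (via Irby)
Garth: 3.4  (via Selby)
Yarm: 3.9  (via Irby)
Shortest route: Irby → Yarm = $3.9.

$3.9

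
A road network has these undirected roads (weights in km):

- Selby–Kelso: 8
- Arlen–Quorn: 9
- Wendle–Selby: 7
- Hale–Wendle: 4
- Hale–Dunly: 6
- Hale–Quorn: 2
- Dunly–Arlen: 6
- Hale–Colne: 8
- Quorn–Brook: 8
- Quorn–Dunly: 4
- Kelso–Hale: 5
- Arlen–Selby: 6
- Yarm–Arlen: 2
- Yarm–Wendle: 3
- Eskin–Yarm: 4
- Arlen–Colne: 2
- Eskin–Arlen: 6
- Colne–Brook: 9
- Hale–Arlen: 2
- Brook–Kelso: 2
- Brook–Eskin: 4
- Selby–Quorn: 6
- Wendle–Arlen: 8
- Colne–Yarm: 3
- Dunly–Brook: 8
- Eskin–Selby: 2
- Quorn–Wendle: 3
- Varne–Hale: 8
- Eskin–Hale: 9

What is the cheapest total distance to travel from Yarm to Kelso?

Settle nodes by increasing distance from Yarm:
Yarm: 0
Arlen: 2  (via Yarm)
Colne: 3  (via Yarm)
Wendle: 3  (via Yarm)
Hale: 4  (via Arlen)
Eskin: 4  (via Yarm)
Selby: 6  (via Eskin)
Quorn: 6  (via Wendle)
Dunly: 8  (via Arlen)
Brook: 8  (via Eskin)
Kelso: 9  (via Hale)
Shortest route: Yarm → Arlen → Hale → Kelso = 9 km.

9 km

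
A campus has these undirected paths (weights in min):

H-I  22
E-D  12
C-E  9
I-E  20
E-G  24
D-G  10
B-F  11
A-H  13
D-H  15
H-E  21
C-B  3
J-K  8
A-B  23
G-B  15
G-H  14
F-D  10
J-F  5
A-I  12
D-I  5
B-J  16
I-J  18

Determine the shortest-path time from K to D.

23 min

Running Dijkstra from K:
K: 0
J: 8  (via K)
F: 13  (via J)
D: 23  (via F)
Shortest route: K–J–F–D = 23 min.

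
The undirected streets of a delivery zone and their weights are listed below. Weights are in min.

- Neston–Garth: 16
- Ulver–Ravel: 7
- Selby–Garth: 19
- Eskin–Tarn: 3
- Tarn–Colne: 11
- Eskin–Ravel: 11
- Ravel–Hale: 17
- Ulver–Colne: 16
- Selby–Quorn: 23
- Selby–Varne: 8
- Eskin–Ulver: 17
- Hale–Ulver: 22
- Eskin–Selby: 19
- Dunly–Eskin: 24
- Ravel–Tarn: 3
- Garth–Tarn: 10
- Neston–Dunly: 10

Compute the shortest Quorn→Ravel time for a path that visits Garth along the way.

55 min

Shortest Quorn→Garth: Quorn → Selby → Garth = 42
Best Garth to Ravel: Garth → Tarn → Ravel costing 13
Total via Garth: 42 + 13 = 55 min.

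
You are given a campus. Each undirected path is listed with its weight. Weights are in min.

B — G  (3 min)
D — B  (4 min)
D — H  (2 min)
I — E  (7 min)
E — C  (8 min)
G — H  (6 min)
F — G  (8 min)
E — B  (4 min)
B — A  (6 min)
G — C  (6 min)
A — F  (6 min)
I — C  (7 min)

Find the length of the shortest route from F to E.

Candidate routes:
F → G → B → E: 8+3+4 = 15
F → A → B → E: 6+6+4 = 16
Cheapest is F → G → B → E at 15 min.

15 min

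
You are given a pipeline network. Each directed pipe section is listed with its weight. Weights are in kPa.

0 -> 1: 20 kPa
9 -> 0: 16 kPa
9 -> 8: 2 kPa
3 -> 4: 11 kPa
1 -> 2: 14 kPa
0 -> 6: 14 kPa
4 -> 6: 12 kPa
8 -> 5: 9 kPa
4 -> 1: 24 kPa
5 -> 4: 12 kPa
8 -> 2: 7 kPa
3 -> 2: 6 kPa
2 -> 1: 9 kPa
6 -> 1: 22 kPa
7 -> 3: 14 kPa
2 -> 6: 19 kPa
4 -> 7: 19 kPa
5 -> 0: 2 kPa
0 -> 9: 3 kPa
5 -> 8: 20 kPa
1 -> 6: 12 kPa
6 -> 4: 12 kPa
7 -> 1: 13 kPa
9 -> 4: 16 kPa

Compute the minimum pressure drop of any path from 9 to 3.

Shortest distances from 9:
9: 0
8: 2  (via 9)
2: 9  (via 8)
5: 11  (via 8)
0: 13  (via 5)
4: 16  (via 9)
1: 18  (via 2)
6: 27  (via 0)
7: 35  (via 4)
3: 49  (via 7)
Shortest route: 9–4–7–3 = 49 kPa.

49 kPa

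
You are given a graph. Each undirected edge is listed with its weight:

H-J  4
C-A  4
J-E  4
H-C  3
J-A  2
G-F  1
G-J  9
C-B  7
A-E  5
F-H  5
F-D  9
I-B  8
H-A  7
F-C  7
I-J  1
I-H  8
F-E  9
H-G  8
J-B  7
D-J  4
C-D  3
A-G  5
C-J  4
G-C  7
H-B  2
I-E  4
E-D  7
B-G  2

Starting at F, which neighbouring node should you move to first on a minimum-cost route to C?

C

Enumerating some paths:
F–C: 7 = 7
F–H–C: 5+3 = 8
The minimum is 7 via F–C.
So from F the first move is to C.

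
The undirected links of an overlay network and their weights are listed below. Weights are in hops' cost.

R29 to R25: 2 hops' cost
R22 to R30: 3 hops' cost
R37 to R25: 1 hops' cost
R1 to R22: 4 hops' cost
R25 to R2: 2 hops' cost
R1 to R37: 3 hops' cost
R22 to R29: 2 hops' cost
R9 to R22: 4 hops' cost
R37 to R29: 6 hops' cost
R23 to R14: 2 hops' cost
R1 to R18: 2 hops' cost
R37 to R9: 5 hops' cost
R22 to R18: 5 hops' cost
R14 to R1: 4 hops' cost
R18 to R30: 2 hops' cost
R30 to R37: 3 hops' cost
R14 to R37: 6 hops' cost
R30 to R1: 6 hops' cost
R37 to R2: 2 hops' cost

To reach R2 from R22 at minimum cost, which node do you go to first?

Enumerating some paths:
R22–R29–R25–R2: 2+2+2 = 6
R22–R29–R25–R37–R2: 2+2+1+2 = 7
R22–R30–R37–R25–R2: 3+3+1+2 = 9
R22–R30–R37–R2: 3+3+2 = 8
Cheapest is R22–R29–R25–R2 at 6 hops' cost.
So from R22 the first move is to R29.

R29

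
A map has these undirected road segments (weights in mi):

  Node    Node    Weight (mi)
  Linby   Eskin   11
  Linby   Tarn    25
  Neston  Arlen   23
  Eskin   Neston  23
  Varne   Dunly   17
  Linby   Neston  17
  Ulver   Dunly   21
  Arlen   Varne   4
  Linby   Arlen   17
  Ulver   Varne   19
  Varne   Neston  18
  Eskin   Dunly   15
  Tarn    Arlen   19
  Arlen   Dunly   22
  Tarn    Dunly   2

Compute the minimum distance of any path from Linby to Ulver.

40 mi

Candidate routes:
Linby → Arlen → Varne → Ulver: 17+4+19 = 40
Linby → Eskin → Dunly → Ulver: 11+15+21 = 47
Linby → Tarn → Dunly → Ulver: 25+2+21 = 48
Linby → Neston → Varne → Ulver: 17+18+19 = 54
The minimum is 40 mi via Linby → Arlen → Varne → Ulver.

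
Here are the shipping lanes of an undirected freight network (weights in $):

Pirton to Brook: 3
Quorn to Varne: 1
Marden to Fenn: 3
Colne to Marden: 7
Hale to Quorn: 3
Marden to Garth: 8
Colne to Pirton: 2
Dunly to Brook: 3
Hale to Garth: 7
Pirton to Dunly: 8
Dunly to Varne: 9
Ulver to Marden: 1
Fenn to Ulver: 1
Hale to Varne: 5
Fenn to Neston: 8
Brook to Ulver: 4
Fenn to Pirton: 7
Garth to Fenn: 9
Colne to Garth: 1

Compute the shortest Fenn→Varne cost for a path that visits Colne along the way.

Shortest Fenn→Colne: Fenn → Ulver → Marden → Colne = 9
Shortest Colne→Varne: Colne → Garth → Hale → Quorn → Varne = 12
Total via Colne: 9 + 12 = $21.

$21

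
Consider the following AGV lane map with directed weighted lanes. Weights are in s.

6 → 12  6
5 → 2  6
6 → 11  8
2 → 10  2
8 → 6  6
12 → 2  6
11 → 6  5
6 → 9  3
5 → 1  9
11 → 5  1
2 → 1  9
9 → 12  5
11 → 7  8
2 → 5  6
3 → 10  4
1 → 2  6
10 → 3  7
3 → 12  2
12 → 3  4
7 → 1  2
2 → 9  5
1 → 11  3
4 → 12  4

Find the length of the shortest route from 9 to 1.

20 s

Compare a few routes:
9 - 12 - 2 - 5 - 1: 5+6+6+9 = 26
9 - 12 - 2 - 1: 5+6+9 = 20
Cheapest is 9 - 12 - 2 - 1 at 20 s.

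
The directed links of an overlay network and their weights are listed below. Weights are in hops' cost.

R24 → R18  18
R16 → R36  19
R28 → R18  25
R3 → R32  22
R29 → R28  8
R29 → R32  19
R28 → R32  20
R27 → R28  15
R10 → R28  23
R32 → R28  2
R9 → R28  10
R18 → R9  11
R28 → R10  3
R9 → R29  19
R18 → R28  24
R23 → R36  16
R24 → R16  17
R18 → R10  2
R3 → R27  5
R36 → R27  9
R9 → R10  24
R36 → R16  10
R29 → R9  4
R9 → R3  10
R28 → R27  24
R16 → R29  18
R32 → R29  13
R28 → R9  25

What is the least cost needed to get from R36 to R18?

49 hops' cost

Settle nodes by increasing distance from R36:
R36: 0
R27: 9  (via R36)
R16: 10  (via R36)
R28: 24  (via R27)
R10: 27  (via R28)
R29: 28  (via R16)
R9: 32  (via R29)
R3: 42  (via R9)
R32: 44  (via R28)
R18: 49  (via R28)
Shortest route: R36–R27–R28–R18 = 49 hops' cost.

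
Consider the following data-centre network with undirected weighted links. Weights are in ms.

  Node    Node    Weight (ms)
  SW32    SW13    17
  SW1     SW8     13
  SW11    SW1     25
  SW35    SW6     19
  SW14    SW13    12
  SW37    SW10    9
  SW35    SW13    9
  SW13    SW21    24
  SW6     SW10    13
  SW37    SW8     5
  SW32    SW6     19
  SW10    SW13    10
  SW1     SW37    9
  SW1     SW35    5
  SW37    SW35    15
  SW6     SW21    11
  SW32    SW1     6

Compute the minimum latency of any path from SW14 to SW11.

51 ms

Enumerating some paths:
SW14–SW13–SW35–SW1–SW11: 12+9+5+25 = 51
SW14–SW13–SW35–SW37–SW1–SW11: 12+9+15+9+25 = 70
SW14–SW13–SW32–SW1–SW11: 12+17+6+25 = 60
SW14–SW13–SW10–SW37–SW1–SW11: 12+10+9+9+25 = 65
The minimum is 51 ms via SW14–SW13–SW35–SW1–SW11.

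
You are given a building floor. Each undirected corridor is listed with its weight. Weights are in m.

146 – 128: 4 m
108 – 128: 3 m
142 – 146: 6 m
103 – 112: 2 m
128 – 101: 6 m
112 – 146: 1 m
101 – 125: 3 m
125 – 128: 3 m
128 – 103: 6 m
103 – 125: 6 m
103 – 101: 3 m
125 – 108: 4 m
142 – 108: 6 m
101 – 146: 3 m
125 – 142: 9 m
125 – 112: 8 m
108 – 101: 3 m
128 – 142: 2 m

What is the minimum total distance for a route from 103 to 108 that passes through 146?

9 m

Shortest 103→146: 103 → 112 → 146 = 3
Best 146 to 108: 146 → 101 → 108 costing 6
Total via 146: 3 + 6 = 9 m.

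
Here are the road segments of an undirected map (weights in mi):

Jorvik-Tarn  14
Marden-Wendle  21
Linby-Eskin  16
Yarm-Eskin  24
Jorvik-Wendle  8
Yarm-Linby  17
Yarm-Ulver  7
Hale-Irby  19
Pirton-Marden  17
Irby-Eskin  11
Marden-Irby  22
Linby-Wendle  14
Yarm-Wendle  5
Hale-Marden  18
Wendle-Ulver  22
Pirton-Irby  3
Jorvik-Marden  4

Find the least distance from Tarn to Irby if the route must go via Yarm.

Shortest Tarn→Yarm: Tarn → Jorvik → Wendle → Yarm = 27
Shortest Yarm→Irby: Yarm → Eskin → Irby = 35
Total via Yarm: 27 + 35 = 62 mi.

62 mi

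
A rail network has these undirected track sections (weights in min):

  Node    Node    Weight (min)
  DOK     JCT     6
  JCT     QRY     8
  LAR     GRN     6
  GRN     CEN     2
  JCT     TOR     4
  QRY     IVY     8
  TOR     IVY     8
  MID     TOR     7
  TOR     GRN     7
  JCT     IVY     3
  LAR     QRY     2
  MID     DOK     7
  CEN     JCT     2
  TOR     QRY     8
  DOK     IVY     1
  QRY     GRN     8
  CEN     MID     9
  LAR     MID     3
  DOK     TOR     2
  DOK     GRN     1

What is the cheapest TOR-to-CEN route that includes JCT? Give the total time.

6 min

Best TOR to JCT: TOR → JCT costing 4
Best JCT to CEN: JCT → CEN costing 2
Total via JCT: 4 + 2 = 6 min.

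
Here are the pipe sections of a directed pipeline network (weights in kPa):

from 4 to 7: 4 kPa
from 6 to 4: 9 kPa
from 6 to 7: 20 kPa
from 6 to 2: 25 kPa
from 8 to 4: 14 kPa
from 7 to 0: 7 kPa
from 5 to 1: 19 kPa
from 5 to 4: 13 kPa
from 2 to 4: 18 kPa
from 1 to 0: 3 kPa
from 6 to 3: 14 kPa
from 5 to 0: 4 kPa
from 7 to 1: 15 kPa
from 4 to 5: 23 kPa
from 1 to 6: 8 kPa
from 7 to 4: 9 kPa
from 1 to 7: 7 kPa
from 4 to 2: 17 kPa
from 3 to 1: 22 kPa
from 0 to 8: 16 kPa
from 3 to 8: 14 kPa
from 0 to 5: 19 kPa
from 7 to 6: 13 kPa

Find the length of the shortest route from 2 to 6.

Settle nodes by increasing distance from 2:
2: 0
4: 18  (via 2)
7: 22  (via 4)
0: 29  (via 7)
6: 35  (via 7)
Shortest route: 2 → 4 → 7 → 6 = 35 kPa.

35 kPa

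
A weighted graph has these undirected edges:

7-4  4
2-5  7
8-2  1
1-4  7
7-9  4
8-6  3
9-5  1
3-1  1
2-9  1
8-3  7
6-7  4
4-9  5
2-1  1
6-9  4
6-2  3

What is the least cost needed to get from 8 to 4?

Compare a few routes:
8–2–9–4: 1+1+5 = 7
8–2–9–7–4: 1+1+4+4 = 10
8–6–7–4: 3+4+4 = 11
8–2–1–4: 1+1+7 = 9
Cheapest is 8–2–9–4 at 7.

7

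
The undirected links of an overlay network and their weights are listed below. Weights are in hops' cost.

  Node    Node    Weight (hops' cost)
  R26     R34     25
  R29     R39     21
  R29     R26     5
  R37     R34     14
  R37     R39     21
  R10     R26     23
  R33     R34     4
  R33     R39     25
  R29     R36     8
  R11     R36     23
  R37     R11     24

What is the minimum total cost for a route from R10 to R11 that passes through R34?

86 hops' cost

Best R10 to R34: R10 → R26 → R34 costing 48
Best R34 to R11: R34 → R37 → R11 costing 38
Total via R34: 48 + 38 = 86 hops' cost.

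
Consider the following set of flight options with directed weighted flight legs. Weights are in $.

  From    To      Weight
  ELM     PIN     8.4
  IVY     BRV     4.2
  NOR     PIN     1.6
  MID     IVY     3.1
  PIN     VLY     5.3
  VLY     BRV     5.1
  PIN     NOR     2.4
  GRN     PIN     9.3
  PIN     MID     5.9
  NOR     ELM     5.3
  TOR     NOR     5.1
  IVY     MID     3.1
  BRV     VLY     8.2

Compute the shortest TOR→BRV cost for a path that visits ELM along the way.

$29.2

Best TOR to ELM: TOR → NOR → ELM costing 10.4
Best ELM to BRV: ELM → PIN → VLY → BRV costing 18.8
Total via ELM: 10.4 + 18.8 = $29.2.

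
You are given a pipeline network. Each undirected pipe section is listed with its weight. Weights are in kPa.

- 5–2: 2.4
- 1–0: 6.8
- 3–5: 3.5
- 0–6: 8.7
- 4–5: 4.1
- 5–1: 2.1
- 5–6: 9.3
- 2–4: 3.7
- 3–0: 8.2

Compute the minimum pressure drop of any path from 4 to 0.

Compare a few routes:
4 → 5 → 1 → 0: 4.1+2.1+6.8 = 13
4 → 5 → 3 → 0: 4.1+3.5+8.2 = 15.8
4 → 2 → 5 → 1 → 0: 3.7+2.4+2.1+6.8 = 15
4 → 2 → 5 → 3 → 0: 3.7+2.4+3.5+8.2 = 17.8
Cheapest is 4 → 5 → 1 → 0 at 13 kPa.

13 kPa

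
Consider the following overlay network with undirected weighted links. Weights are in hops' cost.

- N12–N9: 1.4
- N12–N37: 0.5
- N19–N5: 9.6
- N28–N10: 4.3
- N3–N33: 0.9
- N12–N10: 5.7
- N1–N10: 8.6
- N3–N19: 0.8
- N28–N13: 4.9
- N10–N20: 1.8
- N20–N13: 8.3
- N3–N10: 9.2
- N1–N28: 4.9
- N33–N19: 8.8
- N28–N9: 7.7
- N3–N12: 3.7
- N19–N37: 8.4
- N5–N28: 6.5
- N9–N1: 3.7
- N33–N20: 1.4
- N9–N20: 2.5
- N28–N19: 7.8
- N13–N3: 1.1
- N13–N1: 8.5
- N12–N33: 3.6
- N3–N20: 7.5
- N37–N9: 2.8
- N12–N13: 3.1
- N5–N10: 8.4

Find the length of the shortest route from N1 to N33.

7.6 hops' cost

Shortest distances from N1:
N1: 0
N9: 3.7  (via N1)
N28: 4.9  (via N1)
N12: 5.1  (via N9)
N37: 5.6  (via N12)
N20: 6.2  (via N9)
N33: 7.6  (via N20)
Shortest route: N1 → N9 → N20 → N33 = 7.6 hops' cost.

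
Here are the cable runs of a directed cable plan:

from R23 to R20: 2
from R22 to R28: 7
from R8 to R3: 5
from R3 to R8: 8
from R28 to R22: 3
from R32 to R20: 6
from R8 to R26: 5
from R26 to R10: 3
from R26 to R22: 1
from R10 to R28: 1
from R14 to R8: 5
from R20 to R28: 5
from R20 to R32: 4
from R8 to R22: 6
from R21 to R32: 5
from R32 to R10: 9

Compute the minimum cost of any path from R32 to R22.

Candidate routes:
R32 - R10 - R28 - R22: 9+1+3 = 13
R32 - R20 - R28 - R22: 6+5+3 = 14
Cheapest is R32 - R10 - R28 - R22 at 13.

13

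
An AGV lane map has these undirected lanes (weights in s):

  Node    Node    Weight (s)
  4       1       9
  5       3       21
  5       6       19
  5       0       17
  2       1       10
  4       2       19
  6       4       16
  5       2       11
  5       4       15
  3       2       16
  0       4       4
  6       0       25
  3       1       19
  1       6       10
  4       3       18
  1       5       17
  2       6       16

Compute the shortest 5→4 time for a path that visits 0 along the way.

Best 5 to 0: 5 → 0 costing 17
Shortest 0→4: 0 → 4 = 4
Total via 0: 17 + 4 = 21 s.

21 s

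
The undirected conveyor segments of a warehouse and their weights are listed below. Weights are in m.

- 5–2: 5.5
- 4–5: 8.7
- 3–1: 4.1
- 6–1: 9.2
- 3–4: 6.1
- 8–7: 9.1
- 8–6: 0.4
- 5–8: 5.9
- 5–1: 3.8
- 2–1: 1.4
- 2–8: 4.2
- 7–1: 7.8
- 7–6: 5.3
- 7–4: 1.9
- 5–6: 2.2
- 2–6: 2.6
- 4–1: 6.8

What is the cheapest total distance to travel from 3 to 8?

Running Dijkstra from 3:
3: 0
1: 4.1  (via 3)
2: 5.5  (via 1)
4: 6.1  (via 3)
5: 7.9  (via 1)
7: 8  (via 4)
6: 8.1  (via 2)
8: 8.5  (via 6)
Shortest route: 3 → 1 → 2 → 6 → 8 = 8.5 m.

8.5 m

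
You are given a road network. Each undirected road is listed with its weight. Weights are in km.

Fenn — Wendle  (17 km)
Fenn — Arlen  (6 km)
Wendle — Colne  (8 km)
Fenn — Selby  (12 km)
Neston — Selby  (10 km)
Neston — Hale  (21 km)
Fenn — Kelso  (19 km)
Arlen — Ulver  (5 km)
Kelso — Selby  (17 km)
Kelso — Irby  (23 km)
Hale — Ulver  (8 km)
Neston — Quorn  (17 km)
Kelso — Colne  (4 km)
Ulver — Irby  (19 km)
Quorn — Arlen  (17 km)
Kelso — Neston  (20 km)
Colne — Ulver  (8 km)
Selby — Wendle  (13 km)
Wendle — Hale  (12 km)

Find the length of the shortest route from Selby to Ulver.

Compare a few routes:
Selby - Fenn - Arlen - Ulver: 12+6+5 = 23
Selby - Wendle - Colne - Ulver: 13+8+8 = 29
Selby - Kelso - Colne - Ulver: 17+4+8 = 29
The minimum is 23 km via Selby - Fenn - Arlen - Ulver.

23 km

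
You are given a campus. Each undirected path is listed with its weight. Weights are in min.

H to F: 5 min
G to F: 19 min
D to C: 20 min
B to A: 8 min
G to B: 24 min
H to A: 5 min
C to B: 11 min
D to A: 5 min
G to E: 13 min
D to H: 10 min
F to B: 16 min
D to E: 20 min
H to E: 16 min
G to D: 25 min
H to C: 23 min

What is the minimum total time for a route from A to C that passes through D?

25 min

Best A to D: A–D costing 5
Best D to C: D–C costing 20
Total via D: 5 + 20 = 25 min.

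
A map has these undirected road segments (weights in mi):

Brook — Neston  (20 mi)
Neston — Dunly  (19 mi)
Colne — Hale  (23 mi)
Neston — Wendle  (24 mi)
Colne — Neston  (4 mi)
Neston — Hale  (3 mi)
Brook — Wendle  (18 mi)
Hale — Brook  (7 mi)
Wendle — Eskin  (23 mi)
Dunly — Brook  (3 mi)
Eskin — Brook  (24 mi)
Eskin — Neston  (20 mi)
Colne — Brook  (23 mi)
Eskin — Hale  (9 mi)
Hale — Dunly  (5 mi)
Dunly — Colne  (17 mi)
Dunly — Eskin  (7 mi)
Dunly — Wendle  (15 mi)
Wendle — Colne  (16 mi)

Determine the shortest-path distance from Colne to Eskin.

Shortest distances from Colne:
Colne: 0
Neston: 4  (via Colne)
Hale: 7  (via Neston)
Dunly: 12  (via Hale)
Brook: 14  (via Hale)
Wendle: 16  (via Colne)
Eskin: 16  (via Hale)
Shortest route: Colne–Neston–Hale–Eskin = 16 mi.

16 mi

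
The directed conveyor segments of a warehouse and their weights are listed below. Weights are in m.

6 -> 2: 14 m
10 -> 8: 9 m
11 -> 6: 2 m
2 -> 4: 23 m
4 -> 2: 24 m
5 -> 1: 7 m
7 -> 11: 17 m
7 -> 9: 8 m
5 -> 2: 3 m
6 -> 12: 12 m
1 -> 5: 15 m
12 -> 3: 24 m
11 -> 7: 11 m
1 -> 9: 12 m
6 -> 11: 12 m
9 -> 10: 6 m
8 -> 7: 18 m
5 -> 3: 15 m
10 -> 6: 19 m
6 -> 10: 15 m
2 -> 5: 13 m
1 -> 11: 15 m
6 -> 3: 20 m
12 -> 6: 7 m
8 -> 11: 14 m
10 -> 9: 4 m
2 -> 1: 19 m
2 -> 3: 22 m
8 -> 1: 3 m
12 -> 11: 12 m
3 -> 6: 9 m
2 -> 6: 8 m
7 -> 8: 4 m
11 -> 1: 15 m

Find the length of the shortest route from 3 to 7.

Shortest distances from 3:
3: 0
6: 9  (via 3)
11: 21  (via 6)
12: 21  (via 6)
2: 23  (via 6)
10: 24  (via 6)
9: 28  (via 10)
7: 32  (via 11)
Shortest route: 3–6–11–7 = 32 m.

32 m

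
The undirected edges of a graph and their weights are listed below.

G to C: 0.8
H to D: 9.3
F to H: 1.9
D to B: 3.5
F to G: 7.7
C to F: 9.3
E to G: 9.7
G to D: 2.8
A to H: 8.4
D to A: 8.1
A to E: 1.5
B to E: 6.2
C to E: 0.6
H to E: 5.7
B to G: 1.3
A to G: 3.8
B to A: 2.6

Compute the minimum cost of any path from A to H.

Shortest distances from A:
A: 0
E: 1.5  (via A)
C: 2.1  (via E)
B: 2.6  (via A)
G: 2.9  (via C)
D: 5.7  (via G)
H: 7.2  (via E)
Shortest route: A → E → H = 7.2.

7.2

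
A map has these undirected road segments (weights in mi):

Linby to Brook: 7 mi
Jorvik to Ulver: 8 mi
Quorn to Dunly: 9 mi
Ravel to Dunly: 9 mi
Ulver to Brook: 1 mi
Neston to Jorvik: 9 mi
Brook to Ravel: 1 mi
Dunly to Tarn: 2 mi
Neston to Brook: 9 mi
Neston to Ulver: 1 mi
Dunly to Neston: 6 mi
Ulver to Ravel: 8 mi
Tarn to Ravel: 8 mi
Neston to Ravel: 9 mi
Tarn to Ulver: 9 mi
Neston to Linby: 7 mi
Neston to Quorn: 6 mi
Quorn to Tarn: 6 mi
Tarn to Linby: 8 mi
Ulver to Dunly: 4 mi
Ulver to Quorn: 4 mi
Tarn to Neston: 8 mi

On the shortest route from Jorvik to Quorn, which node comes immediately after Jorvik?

Candidate routes:
Jorvik–Neston–Quorn: 9+6 = 15
Jorvik–Neston–Ulver–Quorn: 9+1+4 = 14
Jorvik–Ulver–Quorn: 8+4 = 12
Jorvik–Ulver–Neston–Quorn: 8+1+6 = 15
Cheapest is Jorvik–Ulver–Quorn at 12 mi.
So from Jorvik the first move is to Ulver.

Ulver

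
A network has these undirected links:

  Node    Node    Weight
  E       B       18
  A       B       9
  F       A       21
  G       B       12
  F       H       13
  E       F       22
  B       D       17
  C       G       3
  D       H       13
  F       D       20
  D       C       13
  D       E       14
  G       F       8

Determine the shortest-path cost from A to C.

24

Shortest distances from A:
A: 0
B: 9  (via A)
F: 21  (via A)
G: 21  (via B)
C: 24  (via G)
Shortest route: A–B–G–C = 24.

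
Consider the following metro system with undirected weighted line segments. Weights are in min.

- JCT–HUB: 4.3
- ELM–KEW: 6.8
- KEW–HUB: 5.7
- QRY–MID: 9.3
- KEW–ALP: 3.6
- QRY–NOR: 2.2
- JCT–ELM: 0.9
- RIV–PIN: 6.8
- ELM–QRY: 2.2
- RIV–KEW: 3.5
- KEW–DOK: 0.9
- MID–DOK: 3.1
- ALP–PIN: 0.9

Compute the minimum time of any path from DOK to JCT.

8.6 min

Shortest distances from DOK:
DOK: 0
KEW: 0.9  (via DOK)
MID: 3.1  (via DOK)
RIV: 4.4  (via KEW)
ALP: 4.5  (via KEW)
PIN: 5.4  (via ALP)
HUB: 6.6  (via KEW)
ELM: 7.7  (via KEW)
JCT: 8.6  (via ELM)
Shortest route: DOK–KEW–ELM–JCT = 8.6 min.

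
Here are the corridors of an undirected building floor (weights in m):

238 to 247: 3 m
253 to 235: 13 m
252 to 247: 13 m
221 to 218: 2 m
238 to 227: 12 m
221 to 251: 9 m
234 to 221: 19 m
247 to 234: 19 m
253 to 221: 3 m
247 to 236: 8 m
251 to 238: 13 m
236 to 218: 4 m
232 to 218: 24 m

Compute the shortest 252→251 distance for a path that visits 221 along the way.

Shortest 252→221: 252–247–236–218–221 = 27
Shortest 221→251: 221–251 = 9
Total via 221: 27 + 9 = 36 m.

36 m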